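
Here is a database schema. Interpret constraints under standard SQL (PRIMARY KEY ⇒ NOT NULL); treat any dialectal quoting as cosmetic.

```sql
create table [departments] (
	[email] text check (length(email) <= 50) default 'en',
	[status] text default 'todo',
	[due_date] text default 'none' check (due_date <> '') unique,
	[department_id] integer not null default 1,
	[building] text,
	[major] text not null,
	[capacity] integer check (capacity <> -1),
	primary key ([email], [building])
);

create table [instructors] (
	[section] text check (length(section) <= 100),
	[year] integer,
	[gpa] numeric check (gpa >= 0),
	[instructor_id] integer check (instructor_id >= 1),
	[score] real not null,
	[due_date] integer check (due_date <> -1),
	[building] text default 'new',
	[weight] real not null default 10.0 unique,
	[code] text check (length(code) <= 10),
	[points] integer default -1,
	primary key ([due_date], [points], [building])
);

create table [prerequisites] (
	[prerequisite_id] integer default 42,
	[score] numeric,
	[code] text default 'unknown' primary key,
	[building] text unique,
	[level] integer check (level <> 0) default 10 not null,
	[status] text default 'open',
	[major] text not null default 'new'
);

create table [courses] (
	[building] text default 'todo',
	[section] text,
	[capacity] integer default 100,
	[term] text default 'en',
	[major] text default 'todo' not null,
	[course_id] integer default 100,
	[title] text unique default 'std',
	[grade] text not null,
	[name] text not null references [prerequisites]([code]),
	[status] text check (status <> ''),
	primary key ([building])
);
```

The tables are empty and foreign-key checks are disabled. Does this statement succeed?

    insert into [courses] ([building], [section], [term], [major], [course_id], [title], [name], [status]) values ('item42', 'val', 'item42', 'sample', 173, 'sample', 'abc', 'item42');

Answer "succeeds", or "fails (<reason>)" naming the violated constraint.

grade is omitted from the column list and has no DEFAULT, so it would receive NULL.
But grade is declared NOT NULL.

fails (NOT NULL on grade)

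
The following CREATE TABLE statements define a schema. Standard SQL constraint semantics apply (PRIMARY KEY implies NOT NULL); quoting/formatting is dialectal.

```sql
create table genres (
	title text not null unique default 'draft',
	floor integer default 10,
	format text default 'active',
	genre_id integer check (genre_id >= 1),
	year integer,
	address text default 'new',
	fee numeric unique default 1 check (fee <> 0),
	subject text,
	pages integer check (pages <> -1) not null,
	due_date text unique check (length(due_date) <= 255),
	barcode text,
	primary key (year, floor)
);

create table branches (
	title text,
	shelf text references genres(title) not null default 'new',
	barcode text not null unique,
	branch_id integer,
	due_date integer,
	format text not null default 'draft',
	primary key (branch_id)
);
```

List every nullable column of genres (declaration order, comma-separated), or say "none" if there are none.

format, genre_id, address, fee, subject, due_date, barcode

- title: declared NOT NULL → not nullable.
- floor: part of the PRIMARY KEY, which implies NOT NULL → not nullable.
- format: DEFAULT only fills an omitted column; an explicit NULL is still allowed → nullable.
- genre_id: CHECK does not forbid NULL (a CHECK constraint passes when its expression is NULL) → nullable.
- year: part of the PRIMARY KEY, which implies NOT NULL → not nullable.
- address: DEFAULT only fills an omitted column; an explicit NULL is still allowed → nullable.
- fee: CHECK does not forbid NULL (a CHECK constraint passes when its expression is NULL) → nullable.
- subject: no NOT NULL constraint applies → nullable.
- pages: declared NOT NULL → not nullable.
- due_date: CHECK does not forbid NULL (a CHECK constraint passes when its expression is NULL) → nullable.
- barcode: no NOT NULL constraint applies → nullable.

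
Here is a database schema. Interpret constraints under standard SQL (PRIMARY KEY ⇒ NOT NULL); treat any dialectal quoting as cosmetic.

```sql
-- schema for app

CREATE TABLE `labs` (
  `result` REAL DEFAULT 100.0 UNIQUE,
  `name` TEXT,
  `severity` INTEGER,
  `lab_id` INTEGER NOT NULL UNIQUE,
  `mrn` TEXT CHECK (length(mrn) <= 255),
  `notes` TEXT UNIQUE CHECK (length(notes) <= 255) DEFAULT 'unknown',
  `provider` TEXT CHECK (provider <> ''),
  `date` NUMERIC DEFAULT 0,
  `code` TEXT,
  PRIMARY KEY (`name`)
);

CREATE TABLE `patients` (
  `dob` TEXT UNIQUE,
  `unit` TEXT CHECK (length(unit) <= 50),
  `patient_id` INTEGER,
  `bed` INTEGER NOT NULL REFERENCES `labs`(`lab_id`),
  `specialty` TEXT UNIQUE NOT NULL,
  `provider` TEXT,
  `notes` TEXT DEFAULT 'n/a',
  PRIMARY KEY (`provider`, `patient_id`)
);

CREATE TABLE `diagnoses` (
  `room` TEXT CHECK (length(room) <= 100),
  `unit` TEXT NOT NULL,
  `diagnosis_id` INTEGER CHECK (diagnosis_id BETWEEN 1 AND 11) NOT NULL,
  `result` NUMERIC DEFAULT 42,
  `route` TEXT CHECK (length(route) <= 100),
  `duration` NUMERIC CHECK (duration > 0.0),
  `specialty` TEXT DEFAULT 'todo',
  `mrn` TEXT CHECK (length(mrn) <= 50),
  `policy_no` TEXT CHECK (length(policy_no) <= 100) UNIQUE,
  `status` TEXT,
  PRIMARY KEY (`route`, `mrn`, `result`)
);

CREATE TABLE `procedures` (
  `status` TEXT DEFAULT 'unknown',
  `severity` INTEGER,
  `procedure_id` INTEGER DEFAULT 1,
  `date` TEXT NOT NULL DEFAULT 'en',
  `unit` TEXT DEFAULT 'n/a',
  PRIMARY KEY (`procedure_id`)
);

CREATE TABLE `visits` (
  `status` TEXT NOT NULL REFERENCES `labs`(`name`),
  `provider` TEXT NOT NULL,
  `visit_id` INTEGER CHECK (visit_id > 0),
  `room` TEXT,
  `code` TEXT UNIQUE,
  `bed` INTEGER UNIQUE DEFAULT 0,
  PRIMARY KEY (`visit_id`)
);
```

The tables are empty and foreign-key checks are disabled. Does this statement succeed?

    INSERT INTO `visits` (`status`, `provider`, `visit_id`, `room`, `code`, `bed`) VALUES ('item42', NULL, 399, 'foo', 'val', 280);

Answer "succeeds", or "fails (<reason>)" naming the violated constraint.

fails (NOT NULL on provider)

provider is explicitly set to NULL, but provider is declared NOT NULL.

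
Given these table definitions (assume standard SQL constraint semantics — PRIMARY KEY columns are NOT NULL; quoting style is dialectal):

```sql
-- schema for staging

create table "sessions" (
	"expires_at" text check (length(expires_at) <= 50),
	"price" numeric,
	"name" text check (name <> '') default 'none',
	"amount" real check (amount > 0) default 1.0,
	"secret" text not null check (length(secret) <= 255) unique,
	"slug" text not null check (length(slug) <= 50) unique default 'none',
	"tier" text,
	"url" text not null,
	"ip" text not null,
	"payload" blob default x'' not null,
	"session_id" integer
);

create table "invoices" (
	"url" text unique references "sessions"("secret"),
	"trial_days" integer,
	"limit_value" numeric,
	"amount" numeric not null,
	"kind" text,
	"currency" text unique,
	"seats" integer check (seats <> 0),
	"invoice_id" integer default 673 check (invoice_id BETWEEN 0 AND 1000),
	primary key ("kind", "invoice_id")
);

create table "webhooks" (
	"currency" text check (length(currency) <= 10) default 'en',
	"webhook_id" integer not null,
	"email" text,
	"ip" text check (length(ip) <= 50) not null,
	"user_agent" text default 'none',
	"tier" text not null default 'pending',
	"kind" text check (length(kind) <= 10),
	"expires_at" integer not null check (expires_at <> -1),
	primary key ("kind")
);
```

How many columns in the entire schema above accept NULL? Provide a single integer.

sessions: 6 nullable (expires_at, price, name, amount, tier, session_id — PK none and explicit NOT NULL columns excluded).
invoices: 5 nullable (url, trial_days, limit_value, currency, seats — PK (kind, invoice_id) and explicit NOT NULL columns excluded).
webhooks: 3 nullable (currency, email, user_agent — PK (kind) and explicit NOT NULL columns excluded).
Total: 6 + 5 + 3 = 14.

14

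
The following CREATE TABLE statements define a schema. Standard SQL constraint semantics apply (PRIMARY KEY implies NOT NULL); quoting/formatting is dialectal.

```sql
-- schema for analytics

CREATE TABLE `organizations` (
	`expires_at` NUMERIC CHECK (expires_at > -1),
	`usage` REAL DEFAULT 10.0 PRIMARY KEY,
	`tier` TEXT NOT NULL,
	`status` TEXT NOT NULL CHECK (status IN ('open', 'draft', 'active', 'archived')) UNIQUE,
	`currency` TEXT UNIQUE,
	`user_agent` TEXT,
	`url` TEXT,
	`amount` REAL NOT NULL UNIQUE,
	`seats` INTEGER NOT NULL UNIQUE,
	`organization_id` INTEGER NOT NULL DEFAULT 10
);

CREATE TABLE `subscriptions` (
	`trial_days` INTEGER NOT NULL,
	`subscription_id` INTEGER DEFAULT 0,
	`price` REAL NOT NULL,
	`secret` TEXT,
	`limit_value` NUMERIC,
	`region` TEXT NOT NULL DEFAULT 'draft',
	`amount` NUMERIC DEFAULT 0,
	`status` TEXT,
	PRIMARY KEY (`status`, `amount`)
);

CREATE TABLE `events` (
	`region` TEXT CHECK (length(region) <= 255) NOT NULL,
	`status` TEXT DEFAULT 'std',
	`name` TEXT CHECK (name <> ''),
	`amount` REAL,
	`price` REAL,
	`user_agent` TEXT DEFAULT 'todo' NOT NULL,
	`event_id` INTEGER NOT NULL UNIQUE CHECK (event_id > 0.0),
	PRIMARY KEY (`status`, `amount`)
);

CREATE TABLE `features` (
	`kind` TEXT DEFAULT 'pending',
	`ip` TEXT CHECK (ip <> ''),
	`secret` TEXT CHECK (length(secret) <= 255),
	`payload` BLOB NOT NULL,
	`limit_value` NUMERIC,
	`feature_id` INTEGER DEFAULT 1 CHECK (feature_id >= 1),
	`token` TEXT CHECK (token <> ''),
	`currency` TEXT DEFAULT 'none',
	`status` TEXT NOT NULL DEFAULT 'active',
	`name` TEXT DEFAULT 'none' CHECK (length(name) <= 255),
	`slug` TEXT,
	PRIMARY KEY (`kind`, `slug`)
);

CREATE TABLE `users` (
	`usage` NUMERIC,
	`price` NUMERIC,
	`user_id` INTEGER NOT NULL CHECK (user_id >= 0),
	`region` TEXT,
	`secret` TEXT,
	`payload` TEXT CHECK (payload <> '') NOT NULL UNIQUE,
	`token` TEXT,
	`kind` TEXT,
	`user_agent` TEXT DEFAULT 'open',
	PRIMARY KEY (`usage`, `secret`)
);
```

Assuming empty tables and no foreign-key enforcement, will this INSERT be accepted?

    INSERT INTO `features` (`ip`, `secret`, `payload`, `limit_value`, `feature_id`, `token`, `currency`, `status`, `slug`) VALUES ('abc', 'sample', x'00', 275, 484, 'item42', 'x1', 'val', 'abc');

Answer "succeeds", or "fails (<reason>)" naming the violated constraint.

NOT NULL columns: kind defaults to 'pending'; payload is supplied; slug is supplied; status is supplied.
CHECK constraints: 'abc' satisfies (ip <> ''); 'sample' satisfies (length(secret) <= 255); 484 satisfies (feature_id >= 1); 'item42' satisfies (token <> '').
No constraint is violated.

succeeds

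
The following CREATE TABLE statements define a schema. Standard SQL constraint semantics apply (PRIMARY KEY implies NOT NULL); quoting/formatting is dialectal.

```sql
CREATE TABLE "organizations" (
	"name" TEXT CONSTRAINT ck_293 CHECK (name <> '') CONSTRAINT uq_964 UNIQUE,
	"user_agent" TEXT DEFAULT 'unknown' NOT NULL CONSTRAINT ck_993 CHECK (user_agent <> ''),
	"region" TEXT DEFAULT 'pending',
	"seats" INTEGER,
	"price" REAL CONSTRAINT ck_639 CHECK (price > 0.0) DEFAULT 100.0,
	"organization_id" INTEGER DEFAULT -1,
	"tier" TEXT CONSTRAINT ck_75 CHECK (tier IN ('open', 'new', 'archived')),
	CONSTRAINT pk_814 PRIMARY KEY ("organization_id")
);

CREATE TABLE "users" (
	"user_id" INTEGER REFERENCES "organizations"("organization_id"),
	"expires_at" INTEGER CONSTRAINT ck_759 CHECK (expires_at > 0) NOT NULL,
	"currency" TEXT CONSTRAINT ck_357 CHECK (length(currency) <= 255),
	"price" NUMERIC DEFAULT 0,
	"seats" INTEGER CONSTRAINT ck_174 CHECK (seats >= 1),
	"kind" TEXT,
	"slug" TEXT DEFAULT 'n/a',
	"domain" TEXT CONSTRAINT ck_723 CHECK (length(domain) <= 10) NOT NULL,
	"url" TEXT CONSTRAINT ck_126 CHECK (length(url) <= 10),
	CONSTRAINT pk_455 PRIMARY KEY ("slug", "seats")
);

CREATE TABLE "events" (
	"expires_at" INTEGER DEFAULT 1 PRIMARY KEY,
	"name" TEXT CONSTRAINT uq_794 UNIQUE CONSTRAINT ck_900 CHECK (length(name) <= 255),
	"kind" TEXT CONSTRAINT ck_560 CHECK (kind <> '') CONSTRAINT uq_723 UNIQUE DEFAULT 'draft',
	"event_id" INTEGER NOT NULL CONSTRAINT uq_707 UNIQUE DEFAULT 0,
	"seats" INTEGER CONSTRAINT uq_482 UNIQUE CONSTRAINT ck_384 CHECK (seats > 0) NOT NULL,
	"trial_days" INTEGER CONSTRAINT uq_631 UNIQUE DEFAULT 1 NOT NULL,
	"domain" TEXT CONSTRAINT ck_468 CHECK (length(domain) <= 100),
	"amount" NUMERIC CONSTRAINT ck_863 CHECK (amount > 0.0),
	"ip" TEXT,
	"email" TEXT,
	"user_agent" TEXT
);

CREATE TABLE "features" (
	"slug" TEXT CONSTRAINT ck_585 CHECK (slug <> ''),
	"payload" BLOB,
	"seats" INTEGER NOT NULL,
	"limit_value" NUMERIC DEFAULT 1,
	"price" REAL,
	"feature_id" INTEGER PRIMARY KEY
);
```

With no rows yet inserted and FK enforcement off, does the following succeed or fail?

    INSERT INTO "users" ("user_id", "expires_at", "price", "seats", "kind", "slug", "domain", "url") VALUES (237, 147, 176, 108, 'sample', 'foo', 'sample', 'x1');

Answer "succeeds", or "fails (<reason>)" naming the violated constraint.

succeeds

NOT NULL columns: domain is supplied; expires_at is supplied; seats is supplied; slug is supplied.
CHECK constraints: 147 satisfies (expires_at > 0); 108 satisfies (seats >= 1); 'sample' satisfies (length(domain) <= 10); 'x1' satisfies (length(url) <= 10).
No constraint is violated.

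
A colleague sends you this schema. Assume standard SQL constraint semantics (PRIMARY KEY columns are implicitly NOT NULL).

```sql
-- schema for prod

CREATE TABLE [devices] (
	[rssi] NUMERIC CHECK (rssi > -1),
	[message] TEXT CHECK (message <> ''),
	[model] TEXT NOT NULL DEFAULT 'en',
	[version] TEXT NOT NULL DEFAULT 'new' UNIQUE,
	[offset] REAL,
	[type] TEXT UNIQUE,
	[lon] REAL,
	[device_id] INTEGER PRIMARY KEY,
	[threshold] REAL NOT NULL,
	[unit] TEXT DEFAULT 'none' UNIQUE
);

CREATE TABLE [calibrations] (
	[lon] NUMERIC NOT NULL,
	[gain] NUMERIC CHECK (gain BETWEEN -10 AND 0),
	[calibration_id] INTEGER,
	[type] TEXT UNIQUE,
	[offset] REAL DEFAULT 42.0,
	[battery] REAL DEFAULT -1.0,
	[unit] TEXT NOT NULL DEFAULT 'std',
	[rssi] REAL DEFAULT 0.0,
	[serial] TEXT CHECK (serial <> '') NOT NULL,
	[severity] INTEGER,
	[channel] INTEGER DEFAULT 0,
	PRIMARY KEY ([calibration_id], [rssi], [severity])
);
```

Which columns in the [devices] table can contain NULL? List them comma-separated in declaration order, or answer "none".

rssi, message, offset, type, lon, unit

- rssi: CHECK does not forbid NULL (a CHECK constraint passes when its expression is NULL) → nullable.
- message: CHECK does not forbid NULL (a CHECK constraint passes when its expression is NULL) → nullable.
- model: declared NOT NULL → not nullable.
- version: declared NOT NULL → not nullable.
- offset: no NOT NULL constraint applies → nullable.
- type: UNIQUE does not imply NOT NULL → nullable.
- lon: no NOT NULL constraint applies → nullable.
- device_id: part of the PRIMARY KEY, which implies NOT NULL → not nullable.
- threshold: declared NOT NULL → not nullable.
- unit: UNIQUE does not imply NOT NULL → nullable.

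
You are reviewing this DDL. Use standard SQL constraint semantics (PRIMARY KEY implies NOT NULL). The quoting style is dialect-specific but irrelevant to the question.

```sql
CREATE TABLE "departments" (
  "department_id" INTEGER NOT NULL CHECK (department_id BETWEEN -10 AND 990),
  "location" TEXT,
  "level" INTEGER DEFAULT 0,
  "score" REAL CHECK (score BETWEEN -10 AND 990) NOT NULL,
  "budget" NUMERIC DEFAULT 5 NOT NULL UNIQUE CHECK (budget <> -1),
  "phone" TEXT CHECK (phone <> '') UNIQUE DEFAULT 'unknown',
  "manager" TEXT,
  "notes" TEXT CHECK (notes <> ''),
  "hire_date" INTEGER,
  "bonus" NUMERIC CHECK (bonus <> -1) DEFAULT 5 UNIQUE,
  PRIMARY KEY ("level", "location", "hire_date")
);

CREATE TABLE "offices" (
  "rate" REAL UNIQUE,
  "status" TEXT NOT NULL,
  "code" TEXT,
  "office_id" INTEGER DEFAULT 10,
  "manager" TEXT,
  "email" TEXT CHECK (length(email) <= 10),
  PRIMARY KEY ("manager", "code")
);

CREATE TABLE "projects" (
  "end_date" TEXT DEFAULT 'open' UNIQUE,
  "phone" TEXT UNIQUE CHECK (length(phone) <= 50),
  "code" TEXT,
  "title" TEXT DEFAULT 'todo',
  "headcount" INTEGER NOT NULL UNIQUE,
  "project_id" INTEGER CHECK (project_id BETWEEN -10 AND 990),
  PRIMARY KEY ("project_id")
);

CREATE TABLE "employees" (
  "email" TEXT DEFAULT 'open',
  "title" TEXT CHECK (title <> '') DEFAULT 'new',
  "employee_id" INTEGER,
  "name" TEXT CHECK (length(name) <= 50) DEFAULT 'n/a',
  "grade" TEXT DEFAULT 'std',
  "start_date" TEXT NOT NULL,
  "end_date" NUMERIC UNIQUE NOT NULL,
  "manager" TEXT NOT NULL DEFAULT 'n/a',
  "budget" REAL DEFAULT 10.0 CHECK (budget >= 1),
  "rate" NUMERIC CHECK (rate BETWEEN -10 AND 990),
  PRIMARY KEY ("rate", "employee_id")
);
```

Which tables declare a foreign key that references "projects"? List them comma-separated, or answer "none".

No REFERENCES clause anywhere in the schema names projects.

none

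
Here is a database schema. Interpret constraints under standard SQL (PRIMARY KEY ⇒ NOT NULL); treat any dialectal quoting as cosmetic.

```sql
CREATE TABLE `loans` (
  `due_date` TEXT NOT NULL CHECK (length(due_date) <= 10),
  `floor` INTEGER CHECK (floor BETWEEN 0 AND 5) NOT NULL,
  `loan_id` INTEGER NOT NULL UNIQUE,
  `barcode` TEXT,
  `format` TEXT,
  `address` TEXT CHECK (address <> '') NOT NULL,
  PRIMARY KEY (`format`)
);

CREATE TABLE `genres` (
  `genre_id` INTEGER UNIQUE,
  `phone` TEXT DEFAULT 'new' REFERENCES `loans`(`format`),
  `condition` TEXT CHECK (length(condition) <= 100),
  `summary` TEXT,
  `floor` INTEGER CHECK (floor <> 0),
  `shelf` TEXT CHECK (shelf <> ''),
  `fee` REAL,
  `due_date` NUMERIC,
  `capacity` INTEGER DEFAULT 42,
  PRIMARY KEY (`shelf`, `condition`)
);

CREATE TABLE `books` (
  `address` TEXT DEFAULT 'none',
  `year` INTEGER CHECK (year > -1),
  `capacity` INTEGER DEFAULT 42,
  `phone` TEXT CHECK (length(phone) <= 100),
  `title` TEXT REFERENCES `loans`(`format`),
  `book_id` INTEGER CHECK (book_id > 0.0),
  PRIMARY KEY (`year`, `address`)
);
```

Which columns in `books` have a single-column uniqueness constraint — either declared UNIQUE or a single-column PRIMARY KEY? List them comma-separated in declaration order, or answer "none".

- address: part of a composite PRIMARY KEY — only the tuple is unique, not this column on its own.
- year: part of a composite PRIMARY KEY — only the tuple is unique, not this column on its own.
- capacity: no UNIQUE or single-column PK constraint.
- phone: no UNIQUE or single-column PK constraint.
- title: no UNIQUE or single-column PK constraint.
- book_id: no UNIQUE or single-column PK constraint.

none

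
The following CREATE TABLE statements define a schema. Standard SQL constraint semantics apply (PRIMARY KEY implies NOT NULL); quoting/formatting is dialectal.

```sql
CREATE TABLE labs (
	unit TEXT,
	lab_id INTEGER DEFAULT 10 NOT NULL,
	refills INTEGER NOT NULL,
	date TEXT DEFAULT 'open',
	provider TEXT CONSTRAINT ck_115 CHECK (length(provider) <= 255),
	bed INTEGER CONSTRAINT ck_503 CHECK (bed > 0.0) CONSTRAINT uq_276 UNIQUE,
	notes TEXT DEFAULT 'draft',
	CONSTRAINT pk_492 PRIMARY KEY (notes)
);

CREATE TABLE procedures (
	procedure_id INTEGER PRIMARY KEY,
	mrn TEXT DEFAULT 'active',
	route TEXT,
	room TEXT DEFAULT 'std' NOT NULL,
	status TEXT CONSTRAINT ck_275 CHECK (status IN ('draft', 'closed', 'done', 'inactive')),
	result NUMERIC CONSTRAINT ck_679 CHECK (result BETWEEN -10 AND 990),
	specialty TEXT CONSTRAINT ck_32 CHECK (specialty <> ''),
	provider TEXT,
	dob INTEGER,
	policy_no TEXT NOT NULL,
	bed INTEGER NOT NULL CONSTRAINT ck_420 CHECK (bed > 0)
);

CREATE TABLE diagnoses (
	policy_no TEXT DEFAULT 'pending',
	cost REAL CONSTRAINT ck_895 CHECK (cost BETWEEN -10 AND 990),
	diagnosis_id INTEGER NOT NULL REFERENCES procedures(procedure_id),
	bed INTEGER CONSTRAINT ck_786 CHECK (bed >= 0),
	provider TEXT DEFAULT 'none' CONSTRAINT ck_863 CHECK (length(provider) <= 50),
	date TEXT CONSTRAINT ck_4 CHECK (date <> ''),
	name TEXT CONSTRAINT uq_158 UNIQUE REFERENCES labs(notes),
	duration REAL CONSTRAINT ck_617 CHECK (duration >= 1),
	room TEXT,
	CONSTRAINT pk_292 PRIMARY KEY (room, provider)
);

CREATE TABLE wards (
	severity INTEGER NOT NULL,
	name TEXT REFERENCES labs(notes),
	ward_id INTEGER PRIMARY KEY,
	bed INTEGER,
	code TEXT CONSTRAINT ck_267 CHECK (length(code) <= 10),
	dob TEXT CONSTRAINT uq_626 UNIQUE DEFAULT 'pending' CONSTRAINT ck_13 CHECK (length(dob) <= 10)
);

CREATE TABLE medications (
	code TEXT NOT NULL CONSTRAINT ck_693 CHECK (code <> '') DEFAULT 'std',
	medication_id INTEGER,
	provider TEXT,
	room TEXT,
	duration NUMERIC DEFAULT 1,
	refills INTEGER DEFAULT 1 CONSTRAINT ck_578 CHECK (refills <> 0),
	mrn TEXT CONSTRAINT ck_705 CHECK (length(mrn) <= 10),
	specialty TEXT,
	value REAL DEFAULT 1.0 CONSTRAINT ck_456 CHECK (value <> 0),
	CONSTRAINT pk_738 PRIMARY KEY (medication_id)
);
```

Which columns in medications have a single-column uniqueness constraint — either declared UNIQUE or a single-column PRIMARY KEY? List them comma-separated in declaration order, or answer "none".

medication_id

- code: no UNIQUE or single-column PK constraint.
- medication_id: single-column PRIMARY KEY → unique.
- provider: no UNIQUE or single-column PK constraint.
- room: no UNIQUE or single-column PK constraint.
- duration: no UNIQUE or single-column PK constraint.
- refills: no UNIQUE or single-column PK constraint.
- mrn: no UNIQUE or single-column PK constraint.
- specialty: no UNIQUE or single-column PK constraint.
- value: no UNIQUE or single-column PK constraint.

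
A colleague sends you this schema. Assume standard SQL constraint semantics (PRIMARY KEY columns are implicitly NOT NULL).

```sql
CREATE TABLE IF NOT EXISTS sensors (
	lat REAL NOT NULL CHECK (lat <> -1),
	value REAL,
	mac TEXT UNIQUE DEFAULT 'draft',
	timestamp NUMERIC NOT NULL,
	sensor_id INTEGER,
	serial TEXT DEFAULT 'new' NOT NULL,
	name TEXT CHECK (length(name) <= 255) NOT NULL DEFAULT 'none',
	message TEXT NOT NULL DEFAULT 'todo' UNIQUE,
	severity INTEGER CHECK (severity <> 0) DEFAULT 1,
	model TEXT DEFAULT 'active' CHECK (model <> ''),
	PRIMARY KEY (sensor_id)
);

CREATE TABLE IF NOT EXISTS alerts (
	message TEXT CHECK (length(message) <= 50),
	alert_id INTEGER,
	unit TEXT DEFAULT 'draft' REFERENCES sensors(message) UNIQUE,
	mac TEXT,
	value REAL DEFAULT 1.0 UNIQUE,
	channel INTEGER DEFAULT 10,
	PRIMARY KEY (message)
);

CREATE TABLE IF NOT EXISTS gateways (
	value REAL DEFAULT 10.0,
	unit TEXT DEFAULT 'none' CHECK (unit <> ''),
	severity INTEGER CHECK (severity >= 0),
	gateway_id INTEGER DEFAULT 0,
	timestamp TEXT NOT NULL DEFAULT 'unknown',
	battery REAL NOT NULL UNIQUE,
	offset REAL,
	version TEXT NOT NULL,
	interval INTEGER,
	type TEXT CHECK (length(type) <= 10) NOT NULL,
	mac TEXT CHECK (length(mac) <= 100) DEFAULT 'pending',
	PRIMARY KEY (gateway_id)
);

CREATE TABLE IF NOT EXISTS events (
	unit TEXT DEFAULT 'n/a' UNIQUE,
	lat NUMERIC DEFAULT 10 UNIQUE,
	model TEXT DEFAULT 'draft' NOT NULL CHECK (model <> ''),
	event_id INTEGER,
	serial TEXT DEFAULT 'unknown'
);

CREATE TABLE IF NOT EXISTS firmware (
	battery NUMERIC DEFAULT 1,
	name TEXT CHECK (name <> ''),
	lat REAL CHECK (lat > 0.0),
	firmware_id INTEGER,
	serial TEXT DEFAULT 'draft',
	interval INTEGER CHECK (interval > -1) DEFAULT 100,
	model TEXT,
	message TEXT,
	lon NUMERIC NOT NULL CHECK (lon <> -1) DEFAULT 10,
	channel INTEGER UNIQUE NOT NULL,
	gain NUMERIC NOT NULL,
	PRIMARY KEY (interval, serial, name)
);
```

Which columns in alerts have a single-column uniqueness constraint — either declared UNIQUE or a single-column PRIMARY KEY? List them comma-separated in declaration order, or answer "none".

- message: single-column PRIMARY KEY → unique.
- alert_id: no UNIQUE or single-column PK constraint.
- unit: declared UNIQUE → unique.
- mac: no UNIQUE or single-column PK constraint.
- value: declared UNIQUE → unique.
- channel: no UNIQUE or single-column PK constraint.

message, unit, value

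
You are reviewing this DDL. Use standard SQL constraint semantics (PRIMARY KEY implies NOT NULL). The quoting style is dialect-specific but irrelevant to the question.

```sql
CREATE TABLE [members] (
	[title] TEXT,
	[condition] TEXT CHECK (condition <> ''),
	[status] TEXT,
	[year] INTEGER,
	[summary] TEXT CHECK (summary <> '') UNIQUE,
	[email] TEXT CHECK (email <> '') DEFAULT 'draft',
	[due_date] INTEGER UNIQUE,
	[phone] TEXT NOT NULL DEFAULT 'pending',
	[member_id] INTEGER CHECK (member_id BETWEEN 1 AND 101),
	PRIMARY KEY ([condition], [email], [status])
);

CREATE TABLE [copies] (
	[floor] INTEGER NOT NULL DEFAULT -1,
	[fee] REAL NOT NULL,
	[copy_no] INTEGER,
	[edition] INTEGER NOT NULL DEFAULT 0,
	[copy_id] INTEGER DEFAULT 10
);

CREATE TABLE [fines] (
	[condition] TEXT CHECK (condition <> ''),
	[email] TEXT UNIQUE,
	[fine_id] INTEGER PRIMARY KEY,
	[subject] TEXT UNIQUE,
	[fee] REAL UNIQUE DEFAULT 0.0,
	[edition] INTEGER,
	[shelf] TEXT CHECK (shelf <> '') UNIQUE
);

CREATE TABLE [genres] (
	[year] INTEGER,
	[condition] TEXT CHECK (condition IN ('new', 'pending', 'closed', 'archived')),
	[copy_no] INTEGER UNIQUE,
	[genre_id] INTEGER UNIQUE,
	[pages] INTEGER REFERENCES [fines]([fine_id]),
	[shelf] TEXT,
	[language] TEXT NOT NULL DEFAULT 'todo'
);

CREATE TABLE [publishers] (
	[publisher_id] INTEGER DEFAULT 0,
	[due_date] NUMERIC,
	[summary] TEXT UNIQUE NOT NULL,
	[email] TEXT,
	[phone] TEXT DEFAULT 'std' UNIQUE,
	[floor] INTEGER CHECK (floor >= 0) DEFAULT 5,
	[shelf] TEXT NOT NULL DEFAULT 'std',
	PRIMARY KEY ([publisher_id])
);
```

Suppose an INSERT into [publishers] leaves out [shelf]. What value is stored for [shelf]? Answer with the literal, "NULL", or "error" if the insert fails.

'std'

shelf has an explicit DEFAULT 'std'.
When the column is omitted from an INSERT, that default is used.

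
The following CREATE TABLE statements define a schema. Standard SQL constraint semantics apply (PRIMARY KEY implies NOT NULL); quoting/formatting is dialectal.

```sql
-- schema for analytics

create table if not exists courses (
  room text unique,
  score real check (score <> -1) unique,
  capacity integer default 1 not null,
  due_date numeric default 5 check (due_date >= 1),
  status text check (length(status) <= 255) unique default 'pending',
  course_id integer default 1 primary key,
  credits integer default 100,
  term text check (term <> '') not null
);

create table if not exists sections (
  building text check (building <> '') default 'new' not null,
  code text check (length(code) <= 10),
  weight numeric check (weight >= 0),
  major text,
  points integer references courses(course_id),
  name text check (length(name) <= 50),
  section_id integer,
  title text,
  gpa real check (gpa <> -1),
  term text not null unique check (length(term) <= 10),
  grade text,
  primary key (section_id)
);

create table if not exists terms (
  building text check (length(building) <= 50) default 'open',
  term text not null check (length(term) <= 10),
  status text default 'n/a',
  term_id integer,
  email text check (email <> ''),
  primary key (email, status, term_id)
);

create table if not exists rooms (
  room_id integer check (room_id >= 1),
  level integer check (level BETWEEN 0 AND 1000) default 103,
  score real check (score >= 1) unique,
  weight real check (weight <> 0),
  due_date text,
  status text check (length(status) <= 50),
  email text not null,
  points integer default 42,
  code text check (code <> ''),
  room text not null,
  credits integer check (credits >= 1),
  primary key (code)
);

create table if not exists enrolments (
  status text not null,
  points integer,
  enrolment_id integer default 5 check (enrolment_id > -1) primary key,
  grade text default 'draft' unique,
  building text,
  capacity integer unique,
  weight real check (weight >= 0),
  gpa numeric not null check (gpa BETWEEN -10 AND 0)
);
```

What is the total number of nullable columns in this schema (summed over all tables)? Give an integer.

27

courses: 5 nullable (room, score, due_date, status, credits — PK (course_id) and explicit NOT NULL columns excluded).
sections: 8 nullable (code, weight, major, points, name, title, gpa, grade — PK (section_id) and explicit NOT NULL columns excluded).
terms: 1 nullable (building — PK (email, status, term_id) and explicit NOT NULL columns excluded).
rooms: 8 nullable (room_id, level, score, weight, due_date, status, points, credits — PK (code) and explicit NOT NULL columns excluded).
enrolments: 5 nullable (points, grade, building, capacity, weight — PK (enrolment_id) and explicit NOT NULL columns excluded).
Total: 5 + 8 + 1 + 8 + 5 = 27.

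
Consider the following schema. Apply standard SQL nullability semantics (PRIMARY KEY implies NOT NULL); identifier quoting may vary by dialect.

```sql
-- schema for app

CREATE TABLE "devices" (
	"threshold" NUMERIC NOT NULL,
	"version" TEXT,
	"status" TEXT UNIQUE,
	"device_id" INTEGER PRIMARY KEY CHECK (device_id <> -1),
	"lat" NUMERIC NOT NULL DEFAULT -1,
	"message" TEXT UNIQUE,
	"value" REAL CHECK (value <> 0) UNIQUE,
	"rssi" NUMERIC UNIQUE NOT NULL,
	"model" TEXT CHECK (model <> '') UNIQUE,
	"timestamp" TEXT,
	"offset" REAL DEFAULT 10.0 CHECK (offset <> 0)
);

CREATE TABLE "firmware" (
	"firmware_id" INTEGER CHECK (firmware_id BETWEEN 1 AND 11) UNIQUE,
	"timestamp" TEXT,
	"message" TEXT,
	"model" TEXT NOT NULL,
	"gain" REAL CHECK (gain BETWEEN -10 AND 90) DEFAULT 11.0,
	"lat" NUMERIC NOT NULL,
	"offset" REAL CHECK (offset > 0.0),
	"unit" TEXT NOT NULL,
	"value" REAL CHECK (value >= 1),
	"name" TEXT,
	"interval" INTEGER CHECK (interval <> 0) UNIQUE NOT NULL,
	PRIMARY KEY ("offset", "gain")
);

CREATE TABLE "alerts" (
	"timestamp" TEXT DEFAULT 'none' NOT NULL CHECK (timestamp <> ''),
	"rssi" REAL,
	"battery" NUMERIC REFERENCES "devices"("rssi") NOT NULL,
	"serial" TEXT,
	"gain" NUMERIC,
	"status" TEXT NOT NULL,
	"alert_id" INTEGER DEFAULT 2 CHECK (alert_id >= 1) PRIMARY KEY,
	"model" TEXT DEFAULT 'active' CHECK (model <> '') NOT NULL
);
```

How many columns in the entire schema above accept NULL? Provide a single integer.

devices: 7 nullable (version, status, message, value, model, timestamp, offset — PK (device_id) and explicit NOT NULL columns excluded).
firmware: 5 nullable (firmware_id, timestamp, message, value, name — PK (offset, gain) and explicit NOT NULL columns excluded).
alerts: 3 nullable (rssi, serial, gain — PK (alert_id) and explicit NOT NULL columns excluded).
Total: 7 + 5 + 3 = 15.

15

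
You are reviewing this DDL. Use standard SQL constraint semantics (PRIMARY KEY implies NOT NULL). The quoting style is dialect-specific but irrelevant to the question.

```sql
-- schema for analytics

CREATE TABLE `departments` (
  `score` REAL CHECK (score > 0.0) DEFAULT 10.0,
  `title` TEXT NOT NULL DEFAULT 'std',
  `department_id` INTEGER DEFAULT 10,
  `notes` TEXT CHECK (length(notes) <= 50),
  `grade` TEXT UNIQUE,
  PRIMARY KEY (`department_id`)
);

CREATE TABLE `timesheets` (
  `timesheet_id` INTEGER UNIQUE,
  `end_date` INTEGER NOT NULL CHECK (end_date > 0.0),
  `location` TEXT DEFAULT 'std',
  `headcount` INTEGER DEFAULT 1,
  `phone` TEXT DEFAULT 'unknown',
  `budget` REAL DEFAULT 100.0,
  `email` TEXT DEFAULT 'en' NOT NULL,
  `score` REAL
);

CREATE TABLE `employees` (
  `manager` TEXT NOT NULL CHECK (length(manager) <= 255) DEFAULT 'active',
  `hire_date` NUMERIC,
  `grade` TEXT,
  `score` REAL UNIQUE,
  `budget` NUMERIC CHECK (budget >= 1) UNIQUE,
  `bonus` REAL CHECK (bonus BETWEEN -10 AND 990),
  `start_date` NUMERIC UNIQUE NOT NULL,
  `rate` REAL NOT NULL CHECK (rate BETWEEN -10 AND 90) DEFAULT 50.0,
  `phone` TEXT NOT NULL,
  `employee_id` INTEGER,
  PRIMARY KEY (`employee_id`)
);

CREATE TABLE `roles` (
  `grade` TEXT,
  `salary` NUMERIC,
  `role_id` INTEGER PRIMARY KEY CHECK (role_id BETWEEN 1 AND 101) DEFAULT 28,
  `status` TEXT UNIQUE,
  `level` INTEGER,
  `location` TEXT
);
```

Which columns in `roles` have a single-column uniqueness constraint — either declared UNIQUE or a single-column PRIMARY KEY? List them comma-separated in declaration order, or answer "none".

role_id, status

- grade: no UNIQUE or single-column PK constraint.
- salary: no UNIQUE or single-column PK constraint.
- role_id: single-column PRIMARY KEY → unique.
- status: declared UNIQUE → unique.
- level: no UNIQUE or single-column PK constraint.
- location: no UNIQUE or single-column PK constraint.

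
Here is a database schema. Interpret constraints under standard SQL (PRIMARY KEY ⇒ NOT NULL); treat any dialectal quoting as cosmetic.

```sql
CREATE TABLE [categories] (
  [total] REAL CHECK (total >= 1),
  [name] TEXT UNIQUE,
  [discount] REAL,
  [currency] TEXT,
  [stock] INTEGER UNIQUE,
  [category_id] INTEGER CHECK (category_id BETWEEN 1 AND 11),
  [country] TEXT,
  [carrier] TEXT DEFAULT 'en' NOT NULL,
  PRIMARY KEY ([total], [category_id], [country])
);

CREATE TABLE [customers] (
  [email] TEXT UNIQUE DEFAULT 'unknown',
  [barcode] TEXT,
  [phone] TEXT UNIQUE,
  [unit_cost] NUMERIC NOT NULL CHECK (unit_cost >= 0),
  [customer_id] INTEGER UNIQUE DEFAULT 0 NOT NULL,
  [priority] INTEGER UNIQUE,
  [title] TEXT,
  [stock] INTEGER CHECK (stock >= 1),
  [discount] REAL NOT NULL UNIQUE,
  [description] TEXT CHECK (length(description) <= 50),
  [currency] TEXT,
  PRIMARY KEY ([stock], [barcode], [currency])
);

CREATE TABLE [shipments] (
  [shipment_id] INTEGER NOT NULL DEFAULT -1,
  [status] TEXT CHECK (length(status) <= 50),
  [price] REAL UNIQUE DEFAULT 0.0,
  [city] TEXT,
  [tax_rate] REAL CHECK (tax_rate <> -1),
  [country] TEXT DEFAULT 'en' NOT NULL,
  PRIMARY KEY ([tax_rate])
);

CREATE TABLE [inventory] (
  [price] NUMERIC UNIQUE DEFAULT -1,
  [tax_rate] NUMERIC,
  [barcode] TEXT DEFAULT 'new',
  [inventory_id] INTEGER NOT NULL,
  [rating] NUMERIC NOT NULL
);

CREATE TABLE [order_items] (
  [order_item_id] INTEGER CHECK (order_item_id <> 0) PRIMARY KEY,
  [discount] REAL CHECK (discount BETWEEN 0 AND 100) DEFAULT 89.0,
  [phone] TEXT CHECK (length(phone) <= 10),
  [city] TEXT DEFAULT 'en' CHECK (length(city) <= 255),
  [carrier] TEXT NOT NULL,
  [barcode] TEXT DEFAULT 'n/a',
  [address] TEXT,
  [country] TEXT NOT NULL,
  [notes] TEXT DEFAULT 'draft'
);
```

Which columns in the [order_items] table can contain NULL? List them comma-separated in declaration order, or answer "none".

discount, phone, city, barcode, address, notes

- order_item_id: part of the PRIMARY KEY, which implies NOT NULL → not nullable.
- discount: CHECK does not forbid NULL (a CHECK constraint passes when its expression is NULL) → nullable.
- phone: CHECK does not forbid NULL (a CHECK constraint passes when its expression is NULL) → nullable.
- city: CHECK does not forbid NULL (a CHECK constraint passes when its expression is NULL) → nullable.
- carrier: declared NOT NULL → not nullable.
- barcode: DEFAULT only fills an omitted column; an explicit NULL is still allowed → nullable.
- address: no NOT NULL constraint applies → nullable.
- country: declared NOT NULL → not nullable.
- notes: DEFAULT only fills an omitted column; an explicit NULL is still allowed → nullable.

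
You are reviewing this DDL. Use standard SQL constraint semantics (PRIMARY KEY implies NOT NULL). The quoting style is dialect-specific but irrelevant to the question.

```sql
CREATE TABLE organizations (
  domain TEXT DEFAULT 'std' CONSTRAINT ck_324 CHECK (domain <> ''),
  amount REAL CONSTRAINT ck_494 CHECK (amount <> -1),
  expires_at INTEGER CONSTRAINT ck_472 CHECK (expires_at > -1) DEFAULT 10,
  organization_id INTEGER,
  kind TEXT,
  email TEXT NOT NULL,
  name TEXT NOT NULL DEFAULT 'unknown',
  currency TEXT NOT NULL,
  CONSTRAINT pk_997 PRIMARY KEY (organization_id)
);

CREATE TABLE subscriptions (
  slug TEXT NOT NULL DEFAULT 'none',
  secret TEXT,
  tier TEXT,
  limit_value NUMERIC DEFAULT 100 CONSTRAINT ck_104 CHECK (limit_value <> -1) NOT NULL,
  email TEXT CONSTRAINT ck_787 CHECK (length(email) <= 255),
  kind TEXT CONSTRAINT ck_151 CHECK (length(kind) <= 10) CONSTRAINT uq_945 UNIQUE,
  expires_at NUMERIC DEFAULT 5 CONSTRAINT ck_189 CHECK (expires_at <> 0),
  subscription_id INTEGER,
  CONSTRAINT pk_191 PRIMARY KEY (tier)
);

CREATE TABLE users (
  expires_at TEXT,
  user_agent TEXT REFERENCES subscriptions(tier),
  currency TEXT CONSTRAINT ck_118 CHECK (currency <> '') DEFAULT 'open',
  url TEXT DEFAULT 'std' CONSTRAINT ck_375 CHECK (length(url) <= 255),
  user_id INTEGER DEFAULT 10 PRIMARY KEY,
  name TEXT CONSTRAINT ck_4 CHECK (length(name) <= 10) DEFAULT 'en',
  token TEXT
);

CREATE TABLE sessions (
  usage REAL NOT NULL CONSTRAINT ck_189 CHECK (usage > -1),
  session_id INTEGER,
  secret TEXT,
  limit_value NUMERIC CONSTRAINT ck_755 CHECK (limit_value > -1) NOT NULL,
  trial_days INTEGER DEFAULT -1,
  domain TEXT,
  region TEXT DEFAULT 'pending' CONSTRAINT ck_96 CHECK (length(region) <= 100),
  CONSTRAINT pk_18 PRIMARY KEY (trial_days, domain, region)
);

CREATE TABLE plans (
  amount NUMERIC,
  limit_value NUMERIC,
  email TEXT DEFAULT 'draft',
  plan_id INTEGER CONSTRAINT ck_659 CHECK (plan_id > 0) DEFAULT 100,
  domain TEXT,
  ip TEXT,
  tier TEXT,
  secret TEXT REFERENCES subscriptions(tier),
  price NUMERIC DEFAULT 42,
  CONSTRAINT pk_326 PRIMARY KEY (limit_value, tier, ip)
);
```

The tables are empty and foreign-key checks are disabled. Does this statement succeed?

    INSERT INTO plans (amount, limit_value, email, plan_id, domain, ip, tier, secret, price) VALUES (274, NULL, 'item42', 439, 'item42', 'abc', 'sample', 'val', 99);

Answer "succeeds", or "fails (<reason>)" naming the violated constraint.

limit_value is explicitly set to NULL, but limit_value is part of the PRIMARY KEY (implied NOT NULL).

fails (NOT NULL on limit_value)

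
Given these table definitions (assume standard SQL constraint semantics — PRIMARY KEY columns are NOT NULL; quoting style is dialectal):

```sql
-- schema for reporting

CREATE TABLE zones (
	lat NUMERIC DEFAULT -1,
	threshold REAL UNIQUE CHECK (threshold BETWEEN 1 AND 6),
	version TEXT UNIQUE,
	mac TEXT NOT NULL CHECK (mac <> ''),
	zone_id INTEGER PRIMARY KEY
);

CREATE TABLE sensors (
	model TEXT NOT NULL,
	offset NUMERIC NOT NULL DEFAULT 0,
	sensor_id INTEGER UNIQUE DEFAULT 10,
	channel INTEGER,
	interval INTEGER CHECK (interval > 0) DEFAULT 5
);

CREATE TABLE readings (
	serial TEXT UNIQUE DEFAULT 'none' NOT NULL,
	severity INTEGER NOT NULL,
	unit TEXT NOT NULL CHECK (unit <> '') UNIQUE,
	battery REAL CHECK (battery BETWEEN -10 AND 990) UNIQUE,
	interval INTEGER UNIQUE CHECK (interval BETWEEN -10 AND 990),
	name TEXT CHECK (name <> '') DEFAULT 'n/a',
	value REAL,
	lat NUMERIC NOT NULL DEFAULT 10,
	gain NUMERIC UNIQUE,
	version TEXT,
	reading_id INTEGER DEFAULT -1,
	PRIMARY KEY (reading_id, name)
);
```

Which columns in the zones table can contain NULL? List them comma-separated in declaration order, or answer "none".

lat, threshold, version

- lat: DEFAULT only fills an omitted column; an explicit NULL is still allowed → nullable.
- threshold: CHECK does not forbid NULL (a CHECK constraint passes when its expression is NULL) → nullable.
- version: UNIQUE does not imply NOT NULL → nullable.
- mac: declared NOT NULL → not nullable.
- zone_id: part of the PRIMARY KEY, which implies NOT NULL → not nullable.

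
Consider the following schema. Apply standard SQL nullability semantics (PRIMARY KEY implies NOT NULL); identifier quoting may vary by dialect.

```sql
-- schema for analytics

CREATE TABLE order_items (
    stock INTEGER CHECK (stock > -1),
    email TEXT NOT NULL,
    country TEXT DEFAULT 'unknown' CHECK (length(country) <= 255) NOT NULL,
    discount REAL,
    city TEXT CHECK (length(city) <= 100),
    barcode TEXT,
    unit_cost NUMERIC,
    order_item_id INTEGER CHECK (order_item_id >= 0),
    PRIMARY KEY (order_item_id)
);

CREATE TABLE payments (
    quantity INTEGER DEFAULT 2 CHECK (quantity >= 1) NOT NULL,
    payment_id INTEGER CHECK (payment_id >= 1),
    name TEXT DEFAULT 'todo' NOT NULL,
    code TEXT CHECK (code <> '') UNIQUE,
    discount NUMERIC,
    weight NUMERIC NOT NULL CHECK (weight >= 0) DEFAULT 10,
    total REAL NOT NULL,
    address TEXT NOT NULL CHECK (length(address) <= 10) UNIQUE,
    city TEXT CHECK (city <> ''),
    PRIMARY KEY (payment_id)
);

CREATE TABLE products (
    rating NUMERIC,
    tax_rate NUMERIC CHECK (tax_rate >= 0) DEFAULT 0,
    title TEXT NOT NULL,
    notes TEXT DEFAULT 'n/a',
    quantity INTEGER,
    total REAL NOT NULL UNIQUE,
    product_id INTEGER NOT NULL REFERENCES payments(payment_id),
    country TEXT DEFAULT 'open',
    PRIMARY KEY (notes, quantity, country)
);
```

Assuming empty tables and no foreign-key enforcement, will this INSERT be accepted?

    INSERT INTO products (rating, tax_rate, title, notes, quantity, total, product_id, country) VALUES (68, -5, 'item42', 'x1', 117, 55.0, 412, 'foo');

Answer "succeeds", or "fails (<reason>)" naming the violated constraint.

The value -5 for tax_rate violates CHECK (tax_rate >= 0).

fails (CHECK on tax_rate)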